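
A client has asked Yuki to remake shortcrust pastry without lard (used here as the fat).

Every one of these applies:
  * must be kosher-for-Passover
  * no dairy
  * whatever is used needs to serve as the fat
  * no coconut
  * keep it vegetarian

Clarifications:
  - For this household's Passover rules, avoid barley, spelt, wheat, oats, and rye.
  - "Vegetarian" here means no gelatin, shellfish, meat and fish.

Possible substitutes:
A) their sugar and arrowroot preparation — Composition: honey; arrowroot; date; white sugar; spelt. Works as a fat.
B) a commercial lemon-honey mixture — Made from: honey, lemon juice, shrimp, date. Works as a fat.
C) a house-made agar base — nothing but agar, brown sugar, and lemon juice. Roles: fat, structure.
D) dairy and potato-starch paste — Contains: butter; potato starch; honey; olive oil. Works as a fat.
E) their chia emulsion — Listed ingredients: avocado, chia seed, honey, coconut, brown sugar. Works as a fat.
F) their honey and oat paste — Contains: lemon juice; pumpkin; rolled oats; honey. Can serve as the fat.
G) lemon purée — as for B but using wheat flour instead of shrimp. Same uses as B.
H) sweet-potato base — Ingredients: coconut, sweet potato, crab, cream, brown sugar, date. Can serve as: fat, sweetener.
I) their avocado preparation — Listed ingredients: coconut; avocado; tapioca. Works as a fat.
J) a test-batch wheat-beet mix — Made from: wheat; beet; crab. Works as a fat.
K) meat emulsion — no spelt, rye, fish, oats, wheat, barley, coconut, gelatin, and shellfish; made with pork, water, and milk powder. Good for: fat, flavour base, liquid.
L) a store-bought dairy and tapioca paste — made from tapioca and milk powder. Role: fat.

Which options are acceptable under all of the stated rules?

A: has spelt, so not kosher-for-Passover — out
B: has shrimp, so not vegetarian — out
C: only brown sugar, lemon juice, and agar; none excluded — keep
D: has butter, so not dairy-free — out
E: has coconut, so not coconut-free — reject
F: has rolled oats, so not kosher-for-Passover — reject
G: has wheat flour, so not kosher-for-Passover — out
H: has crab, so not vegetarian; has cream, so not dairy-free (and 1 more) — out
I: has coconut, so not coconut-free — no
J: has wheat, so not kosher-for-Passover; has crab, so not vegetarian — out
K: has pork, so not vegetarian; has milk powder, so not dairy-free — out
L: has milk powder, so not dairy-free — reject

C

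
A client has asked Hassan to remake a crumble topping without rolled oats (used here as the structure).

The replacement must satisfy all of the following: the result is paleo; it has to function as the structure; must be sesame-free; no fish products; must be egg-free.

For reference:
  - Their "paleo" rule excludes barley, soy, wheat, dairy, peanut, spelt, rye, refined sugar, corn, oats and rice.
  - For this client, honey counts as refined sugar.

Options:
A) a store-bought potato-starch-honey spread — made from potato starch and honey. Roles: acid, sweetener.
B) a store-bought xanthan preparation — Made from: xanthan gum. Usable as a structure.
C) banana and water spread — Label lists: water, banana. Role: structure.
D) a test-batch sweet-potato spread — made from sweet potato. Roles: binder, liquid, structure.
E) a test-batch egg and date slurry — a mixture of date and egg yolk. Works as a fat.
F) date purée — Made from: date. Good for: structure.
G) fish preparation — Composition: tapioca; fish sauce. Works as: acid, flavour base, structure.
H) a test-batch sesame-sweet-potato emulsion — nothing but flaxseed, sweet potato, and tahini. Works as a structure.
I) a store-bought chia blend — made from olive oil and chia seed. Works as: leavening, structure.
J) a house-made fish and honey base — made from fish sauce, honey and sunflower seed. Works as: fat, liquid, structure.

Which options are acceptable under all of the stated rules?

B, C, D, F, I

A: not usable as a structure; has honey, so not paleo — out
B: every rule checks out — valid
C: only water and banana; none excluded — OK
D: paleo, no sesame — keep
E: not usable as a structure; has egg yolk, so not egg-free — no
F: no sesame, no egg — keep
G: has fish sauce, so not fish-free — out
H: has tahini, so not sesame-free — no
I: all constraints satisfied — valid
J: has honey, so not paleo; has fish sauce, so not fish-free — reject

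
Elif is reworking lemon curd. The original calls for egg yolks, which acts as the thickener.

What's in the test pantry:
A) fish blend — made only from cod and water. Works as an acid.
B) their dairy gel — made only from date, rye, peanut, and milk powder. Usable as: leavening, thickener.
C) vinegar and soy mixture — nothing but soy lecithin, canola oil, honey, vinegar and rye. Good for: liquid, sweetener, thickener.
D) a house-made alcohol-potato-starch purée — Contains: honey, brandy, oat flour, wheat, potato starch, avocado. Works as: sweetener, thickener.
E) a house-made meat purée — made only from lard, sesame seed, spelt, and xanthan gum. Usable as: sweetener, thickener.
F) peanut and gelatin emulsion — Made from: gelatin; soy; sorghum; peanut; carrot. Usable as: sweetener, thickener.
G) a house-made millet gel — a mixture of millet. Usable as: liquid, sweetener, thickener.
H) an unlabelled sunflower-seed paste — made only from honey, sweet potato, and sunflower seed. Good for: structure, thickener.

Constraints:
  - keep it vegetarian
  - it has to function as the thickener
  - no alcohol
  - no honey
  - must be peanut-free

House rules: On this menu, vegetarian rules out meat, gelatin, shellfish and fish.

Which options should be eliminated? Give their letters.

A, B, C, D, E, F, H

A: not usable as a thickener; has cod, so not vegetarian — no
B: has peanut, so not peanut-free — out
C: has honey, so not honey-free — out
D: has honey, so not honey-free; has brandy, so not alcohol-free — out
E: has lard, so not vegetarian — no
F: has gelatin, so not vegetarian; has peanut, so not peanut-free — out
G: only millet; none excluded — OK
H: has honey, so not honey-free — out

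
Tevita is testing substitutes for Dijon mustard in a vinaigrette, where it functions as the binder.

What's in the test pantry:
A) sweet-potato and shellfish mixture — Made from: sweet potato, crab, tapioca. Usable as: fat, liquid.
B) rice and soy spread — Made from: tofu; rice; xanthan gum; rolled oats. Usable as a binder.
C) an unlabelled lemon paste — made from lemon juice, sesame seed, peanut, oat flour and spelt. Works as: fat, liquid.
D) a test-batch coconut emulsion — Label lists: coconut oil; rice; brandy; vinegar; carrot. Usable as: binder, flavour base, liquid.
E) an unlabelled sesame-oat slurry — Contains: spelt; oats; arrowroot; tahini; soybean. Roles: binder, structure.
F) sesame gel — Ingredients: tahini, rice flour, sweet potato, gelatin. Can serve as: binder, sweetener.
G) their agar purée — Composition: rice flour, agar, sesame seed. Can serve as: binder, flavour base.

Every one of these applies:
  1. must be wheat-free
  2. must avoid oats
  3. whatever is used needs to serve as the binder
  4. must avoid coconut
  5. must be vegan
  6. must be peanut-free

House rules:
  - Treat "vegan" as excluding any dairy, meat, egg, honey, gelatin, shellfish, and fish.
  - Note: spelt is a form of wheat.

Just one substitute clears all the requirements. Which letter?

G

A: not usable as a binder; has crab, so not vegan — reject
B: has rolled oats, so not oat-free — reject
C: not usable as a binder; has oat flour, so not oat-free (and 2 more) — reject
D: has coconut oil, so not coconut-free — out
E: has oats, so not oat-free; has spelt, so not wheat-free — reject
F: has gelatin, so not vegan — reject
G: only rice flour, sesame seed and agar; none excluded — valid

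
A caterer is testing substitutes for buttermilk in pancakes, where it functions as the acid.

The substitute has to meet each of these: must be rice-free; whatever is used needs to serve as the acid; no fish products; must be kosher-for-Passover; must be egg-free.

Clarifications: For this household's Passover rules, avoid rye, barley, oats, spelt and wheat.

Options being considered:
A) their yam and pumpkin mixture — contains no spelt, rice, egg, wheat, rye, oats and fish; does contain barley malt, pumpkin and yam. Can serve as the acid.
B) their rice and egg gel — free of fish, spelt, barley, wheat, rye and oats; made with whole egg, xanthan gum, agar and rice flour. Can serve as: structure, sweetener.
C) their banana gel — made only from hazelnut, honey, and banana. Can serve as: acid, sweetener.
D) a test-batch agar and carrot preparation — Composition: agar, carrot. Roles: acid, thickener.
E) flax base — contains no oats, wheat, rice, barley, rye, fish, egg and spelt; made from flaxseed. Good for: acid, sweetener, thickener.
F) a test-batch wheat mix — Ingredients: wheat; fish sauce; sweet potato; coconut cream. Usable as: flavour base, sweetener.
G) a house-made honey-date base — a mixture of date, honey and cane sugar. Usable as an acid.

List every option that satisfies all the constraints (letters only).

A: has barley malt, so not kosher-for-Passover — reject
B: not usable as an acid; has rice flour, so not rice-free (and 1 more) — reject
C: only honey, hazelnut, and banana; none excluded — OK
D: only agar and carrot; none excluded — keep
E: all constraints satisfied — keep
F: not usable as an acid; has wheat, so not kosher-for-Passover (and 1 more) — no
G: only honey, cane sugar, and date; none excluded — keep

C, D, E, G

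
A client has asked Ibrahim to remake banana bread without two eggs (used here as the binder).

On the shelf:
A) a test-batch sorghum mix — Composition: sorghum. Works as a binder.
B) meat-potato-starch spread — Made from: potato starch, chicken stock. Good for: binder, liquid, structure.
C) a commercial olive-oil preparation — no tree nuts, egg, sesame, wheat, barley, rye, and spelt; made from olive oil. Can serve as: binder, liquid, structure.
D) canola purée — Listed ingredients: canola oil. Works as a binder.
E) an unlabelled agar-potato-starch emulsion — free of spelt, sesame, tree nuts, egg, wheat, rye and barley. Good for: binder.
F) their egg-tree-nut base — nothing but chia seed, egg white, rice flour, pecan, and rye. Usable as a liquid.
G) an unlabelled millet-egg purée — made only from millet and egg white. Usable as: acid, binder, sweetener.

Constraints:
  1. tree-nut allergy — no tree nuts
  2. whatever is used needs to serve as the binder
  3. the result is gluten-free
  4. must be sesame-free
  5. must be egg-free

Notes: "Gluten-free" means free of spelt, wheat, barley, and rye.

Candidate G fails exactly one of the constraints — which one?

usable as a binder: satisfied
gluten-free: satisfied
egg-free: has egg white — fails
tree-nut-free: satisfied
sesame-free: satisfied

egg-free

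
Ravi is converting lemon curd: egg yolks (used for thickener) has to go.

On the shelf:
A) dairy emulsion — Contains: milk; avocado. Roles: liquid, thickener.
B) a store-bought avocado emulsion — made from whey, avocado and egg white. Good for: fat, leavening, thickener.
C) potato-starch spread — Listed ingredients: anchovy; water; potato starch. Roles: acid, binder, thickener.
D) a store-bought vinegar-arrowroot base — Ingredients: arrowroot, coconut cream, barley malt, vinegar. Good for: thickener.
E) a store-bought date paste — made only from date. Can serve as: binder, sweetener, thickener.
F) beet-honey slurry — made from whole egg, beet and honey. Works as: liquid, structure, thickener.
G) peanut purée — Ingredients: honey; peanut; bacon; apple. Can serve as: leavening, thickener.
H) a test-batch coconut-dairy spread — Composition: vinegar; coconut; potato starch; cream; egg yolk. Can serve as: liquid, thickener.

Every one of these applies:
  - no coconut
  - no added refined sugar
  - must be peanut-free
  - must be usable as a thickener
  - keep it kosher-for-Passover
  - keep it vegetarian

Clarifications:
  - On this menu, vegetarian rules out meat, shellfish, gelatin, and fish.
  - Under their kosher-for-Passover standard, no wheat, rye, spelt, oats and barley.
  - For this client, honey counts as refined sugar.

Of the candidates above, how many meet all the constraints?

3

A: only milk and avocado; none excluded — valid
B: every rule checks out — valid
C: has anchovy, so not vegetarian — no
D: has barley malt, so not kosher-for-Passover; has coconut cream, so not coconut-free — no
E: every rule checks out — keep
F: has honey, so not no-added-sugar — out
G: has bacon, so not vegetarian; has honey, so not no-added-sugar (and 1 more) — out
H: has coconut, so not coconut-free — out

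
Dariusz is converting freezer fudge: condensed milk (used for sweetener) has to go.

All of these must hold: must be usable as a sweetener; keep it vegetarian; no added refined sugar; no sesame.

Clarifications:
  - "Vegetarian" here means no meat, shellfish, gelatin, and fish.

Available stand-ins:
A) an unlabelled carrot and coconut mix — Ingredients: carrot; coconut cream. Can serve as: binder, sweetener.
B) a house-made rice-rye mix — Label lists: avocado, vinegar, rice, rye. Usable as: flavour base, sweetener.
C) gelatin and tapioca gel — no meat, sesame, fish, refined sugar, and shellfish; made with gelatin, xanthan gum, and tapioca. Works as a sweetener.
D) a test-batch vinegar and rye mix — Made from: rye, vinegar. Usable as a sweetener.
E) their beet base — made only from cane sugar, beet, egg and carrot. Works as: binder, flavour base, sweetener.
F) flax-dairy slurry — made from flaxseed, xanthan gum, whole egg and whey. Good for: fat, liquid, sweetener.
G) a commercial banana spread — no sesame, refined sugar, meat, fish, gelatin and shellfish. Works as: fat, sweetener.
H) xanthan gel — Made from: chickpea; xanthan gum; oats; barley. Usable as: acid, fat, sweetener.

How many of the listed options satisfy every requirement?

6

A: all constraints satisfied — keep
B: rice and rye etc. — none of it excluded — keep
C: has gelatin, so not vegetarian — reject
D: works as a sweetener, no sesame, no refined sugar — OK
E: has cane sugar, so not no-added-sugar — reject
F: vegetarian, no sesame — keep
G: works as a sweetener, vegetarian, no sesame — valid
H: every rule checks out — OK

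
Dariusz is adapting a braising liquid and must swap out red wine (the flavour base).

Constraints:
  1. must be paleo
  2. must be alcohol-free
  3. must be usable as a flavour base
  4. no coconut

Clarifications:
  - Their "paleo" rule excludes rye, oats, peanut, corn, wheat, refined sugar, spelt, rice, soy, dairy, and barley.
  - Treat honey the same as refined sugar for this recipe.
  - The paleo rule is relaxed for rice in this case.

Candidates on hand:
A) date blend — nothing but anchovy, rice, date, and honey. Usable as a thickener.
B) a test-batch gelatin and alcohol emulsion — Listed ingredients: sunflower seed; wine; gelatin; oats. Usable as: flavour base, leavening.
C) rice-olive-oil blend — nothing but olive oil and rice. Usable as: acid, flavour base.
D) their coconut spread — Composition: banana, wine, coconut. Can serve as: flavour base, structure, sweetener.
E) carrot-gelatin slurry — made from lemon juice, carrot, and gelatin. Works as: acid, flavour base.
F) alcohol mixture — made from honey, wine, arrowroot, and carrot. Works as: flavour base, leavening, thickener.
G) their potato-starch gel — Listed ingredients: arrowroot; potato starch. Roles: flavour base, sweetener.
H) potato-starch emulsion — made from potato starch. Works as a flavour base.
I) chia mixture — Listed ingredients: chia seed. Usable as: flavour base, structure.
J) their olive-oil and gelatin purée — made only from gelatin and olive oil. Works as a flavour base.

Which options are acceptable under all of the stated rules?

A: not usable as a flavour base; has honey, so not paleo — no
B: has oats, so not paleo; has wine, so not alcohol-free — reject
C: rice is permitted under the paleo carve-out; nothing else excluded — OK
D: has wine, so not alcohol-free; has coconut, so not coconut-free — reject
E: only gelatin, lemon juice, and carrot; none excluded — OK
F: has honey, so not paleo; has wine, so not alcohol-free — reject
G: only potato starch and arrowroot; none excluded — keep
H: no coconut, paleo — keep
I: works as a flavour base, no alcohol, no coconut — valid
J: no coconut, no alcohol — valid

C, E, G, H, I, J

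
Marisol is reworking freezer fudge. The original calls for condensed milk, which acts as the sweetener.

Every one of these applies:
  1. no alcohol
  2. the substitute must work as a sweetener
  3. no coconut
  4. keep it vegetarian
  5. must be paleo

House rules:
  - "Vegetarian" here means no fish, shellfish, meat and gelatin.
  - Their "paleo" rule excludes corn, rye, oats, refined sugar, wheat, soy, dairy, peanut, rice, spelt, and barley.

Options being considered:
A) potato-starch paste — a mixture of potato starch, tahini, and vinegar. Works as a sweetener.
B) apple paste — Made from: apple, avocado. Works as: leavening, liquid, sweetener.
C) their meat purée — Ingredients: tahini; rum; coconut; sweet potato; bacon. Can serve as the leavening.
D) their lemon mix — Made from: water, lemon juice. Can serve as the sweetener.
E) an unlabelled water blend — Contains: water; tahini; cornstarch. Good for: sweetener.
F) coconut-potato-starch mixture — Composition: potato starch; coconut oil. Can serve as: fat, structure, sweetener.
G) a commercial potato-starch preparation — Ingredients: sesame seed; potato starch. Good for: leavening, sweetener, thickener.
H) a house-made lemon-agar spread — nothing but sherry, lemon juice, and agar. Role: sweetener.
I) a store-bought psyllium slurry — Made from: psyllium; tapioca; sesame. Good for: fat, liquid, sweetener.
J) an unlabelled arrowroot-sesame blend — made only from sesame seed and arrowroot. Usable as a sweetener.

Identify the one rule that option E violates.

usable as a sweetener: satisfied
vegetarian: satisfied
paleo: has cornstarch — fails
coconut-free: satisfied
alcohol-free: satisfied

paleo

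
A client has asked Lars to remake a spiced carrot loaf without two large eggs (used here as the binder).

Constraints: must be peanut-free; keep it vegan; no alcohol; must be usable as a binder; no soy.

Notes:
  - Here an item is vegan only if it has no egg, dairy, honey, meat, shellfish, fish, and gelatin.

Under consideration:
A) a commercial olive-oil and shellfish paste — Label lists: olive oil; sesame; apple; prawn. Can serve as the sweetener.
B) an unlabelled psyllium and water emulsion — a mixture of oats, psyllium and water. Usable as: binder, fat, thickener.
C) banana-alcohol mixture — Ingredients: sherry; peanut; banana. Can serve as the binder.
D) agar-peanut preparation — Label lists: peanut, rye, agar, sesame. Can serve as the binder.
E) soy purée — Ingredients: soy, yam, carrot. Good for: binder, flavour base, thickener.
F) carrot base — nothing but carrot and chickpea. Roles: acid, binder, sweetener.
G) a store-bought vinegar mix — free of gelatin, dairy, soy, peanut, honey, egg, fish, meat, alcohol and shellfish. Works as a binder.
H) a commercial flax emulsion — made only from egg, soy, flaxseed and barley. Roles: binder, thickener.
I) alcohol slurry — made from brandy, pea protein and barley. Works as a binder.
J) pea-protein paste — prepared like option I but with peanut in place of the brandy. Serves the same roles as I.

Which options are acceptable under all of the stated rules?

A: not usable as a binder; has prawn, so not vegan — out
B: only oats, water and psyllium; none excluded — valid
C: has sherry, so not alcohol-free; has peanut, so not peanut-free — out
D: has peanut, so not peanut-free — no
E: has soy, so not soy-free — out
F: works as a binder, no alcohol, vegan — OK
G: works as a binder, vegan, no soy — valid
H: has egg, so not vegan; has soy, so not soy-free — no
I: has brandy, so not alcohol-free — reject
J: has peanut, so not peanut-free — no

B, F, G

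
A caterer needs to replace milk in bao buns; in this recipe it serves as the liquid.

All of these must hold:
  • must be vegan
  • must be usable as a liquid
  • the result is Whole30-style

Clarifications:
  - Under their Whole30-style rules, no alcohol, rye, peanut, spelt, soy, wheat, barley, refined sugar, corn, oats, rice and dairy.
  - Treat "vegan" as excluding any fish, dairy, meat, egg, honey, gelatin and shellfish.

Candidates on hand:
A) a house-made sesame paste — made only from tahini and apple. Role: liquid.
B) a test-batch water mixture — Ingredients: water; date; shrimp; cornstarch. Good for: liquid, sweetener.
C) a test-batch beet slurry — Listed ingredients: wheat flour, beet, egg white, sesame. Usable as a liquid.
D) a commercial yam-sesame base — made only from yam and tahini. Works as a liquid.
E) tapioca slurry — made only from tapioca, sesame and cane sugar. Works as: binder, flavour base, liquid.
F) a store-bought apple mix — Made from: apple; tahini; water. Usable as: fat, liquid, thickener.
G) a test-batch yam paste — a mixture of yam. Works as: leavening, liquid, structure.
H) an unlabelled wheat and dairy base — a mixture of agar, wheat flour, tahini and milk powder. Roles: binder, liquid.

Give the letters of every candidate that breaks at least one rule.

A: all constraints satisfied — keep
B: has cornstarch, so not Whole30-style; has shrimp, so not vegan — reject
C: has wheat flour, so not Whole30-style; has egg white, so not vegan — no
D: all constraints satisfied — valid
E: has cane sugar, so not Whole30-style — out
F: every rule checks out — OK
G: only yam; none excluded — valid
H: has milk powder, so not Whole30-style; has milk powder, so not vegan — no

B, C, E, H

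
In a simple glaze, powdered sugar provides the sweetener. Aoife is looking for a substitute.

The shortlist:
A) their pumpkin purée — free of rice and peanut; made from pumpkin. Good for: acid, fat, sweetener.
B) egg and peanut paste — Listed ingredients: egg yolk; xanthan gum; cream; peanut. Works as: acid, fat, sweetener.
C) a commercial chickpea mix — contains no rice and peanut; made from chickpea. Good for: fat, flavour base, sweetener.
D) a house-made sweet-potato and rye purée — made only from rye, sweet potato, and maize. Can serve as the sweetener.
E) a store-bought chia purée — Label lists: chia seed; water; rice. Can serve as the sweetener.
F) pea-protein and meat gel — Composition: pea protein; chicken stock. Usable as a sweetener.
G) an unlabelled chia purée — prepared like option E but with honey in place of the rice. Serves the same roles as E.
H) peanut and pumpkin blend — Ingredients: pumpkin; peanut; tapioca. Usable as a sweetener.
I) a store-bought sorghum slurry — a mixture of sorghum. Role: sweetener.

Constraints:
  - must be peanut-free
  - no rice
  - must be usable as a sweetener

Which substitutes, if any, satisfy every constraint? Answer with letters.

A, C, D, F, G, I

A: no rice, no peanut — OK
B: has peanut, so not peanut-free — out
C: no rice, no peanut — keep
D: no peanut, no rice — valid
E: has rice, so not rice-free — no
F: only chicken stock and pea protein; none excluded — OK
G: all constraints satisfied — keep
H: has peanut, so not peanut-free — out
I: works as a sweetener, no rice, no peanut — OK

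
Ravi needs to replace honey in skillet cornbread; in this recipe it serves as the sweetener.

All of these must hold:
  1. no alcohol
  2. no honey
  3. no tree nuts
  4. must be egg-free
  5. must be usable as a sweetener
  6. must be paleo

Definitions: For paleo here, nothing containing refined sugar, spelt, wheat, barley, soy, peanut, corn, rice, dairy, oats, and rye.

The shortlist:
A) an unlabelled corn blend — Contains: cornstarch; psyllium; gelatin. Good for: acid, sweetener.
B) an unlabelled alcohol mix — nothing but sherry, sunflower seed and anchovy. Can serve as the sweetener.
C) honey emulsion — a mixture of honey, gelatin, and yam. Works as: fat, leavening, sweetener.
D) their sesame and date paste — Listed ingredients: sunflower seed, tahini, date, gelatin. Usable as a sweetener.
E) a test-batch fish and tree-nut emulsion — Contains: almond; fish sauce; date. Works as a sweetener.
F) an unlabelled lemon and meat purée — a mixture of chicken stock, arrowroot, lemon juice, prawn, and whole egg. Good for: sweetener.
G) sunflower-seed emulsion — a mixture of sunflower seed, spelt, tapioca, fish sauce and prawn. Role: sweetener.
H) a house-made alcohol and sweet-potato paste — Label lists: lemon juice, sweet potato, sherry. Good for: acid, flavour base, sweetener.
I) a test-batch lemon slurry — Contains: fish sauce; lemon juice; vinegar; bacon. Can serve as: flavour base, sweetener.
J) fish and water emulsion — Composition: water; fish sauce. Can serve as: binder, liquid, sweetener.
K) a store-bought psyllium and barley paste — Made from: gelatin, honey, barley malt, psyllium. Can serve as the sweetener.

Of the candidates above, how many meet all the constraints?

A: has cornstarch, so not paleo — no
B: has sherry, so not alcohol-free — reject
C: has honey, so not honey-free — reject
D: no tree nuts, paleo — OK
E: has almond, so not tree-nut-free — out
F: has whole egg, so not egg-free — reject
G: has spelt, so not paleo — out
H: has sherry, so not alcohol-free — reject
I: all constraints satisfied — valid
J: only fish sauce and water; none excluded — OK
K: has barley malt, so not paleo; has honey, so not honey-free — reject

3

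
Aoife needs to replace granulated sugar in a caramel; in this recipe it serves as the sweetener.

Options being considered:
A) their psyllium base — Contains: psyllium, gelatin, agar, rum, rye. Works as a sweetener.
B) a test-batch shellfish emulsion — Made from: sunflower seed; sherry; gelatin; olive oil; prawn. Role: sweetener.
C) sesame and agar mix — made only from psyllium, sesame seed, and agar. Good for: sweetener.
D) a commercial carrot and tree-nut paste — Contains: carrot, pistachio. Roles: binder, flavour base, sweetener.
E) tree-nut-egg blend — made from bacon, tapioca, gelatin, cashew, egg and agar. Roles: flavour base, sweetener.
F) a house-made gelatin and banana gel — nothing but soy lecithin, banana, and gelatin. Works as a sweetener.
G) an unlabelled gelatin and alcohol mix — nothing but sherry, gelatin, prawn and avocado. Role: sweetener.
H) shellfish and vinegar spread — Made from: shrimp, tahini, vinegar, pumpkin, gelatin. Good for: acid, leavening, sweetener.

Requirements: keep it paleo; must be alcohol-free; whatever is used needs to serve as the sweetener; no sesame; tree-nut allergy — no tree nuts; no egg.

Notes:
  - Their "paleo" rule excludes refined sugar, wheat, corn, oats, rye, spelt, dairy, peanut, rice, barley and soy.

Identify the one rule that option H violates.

usable as a sweetener: satisfied
paleo: satisfied
alcohol-free: satisfied
sesame-free: has tahini — fails
tree-nut-free: satisfied
egg-free: satisfied

sesame-free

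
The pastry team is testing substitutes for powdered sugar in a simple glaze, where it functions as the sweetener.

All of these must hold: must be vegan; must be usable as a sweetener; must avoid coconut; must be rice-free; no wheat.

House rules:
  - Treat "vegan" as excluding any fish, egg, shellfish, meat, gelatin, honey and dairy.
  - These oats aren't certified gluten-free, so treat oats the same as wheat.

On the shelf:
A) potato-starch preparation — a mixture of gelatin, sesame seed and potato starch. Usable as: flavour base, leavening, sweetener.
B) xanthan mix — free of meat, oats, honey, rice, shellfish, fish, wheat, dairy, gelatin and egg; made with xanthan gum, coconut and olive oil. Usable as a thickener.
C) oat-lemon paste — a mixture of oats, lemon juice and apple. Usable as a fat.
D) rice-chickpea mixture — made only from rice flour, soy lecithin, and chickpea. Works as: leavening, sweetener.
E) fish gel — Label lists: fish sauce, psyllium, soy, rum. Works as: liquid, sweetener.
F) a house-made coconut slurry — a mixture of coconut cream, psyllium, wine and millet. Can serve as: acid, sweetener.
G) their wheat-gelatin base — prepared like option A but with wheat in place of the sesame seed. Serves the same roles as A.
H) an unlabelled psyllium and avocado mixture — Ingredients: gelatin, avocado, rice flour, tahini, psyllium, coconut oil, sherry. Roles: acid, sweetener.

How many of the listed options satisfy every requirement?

0

A: has gelatin, so not vegan — no
B: not usable as a sweetener; has coconut, so not coconut-free — out
C: not usable as a sweetener; has oats, so not wheat-free — out
D: has rice flour, so not rice-free — no
E: has fish sauce, so not vegan — no
F: has coconut cream, so not coconut-free — no
G: has gelatin, so not vegan; has wheat, so not wheat-free — out
H: has gelatin, so not vegan; has coconut oil, so not coconut-free (and 1 more) — reject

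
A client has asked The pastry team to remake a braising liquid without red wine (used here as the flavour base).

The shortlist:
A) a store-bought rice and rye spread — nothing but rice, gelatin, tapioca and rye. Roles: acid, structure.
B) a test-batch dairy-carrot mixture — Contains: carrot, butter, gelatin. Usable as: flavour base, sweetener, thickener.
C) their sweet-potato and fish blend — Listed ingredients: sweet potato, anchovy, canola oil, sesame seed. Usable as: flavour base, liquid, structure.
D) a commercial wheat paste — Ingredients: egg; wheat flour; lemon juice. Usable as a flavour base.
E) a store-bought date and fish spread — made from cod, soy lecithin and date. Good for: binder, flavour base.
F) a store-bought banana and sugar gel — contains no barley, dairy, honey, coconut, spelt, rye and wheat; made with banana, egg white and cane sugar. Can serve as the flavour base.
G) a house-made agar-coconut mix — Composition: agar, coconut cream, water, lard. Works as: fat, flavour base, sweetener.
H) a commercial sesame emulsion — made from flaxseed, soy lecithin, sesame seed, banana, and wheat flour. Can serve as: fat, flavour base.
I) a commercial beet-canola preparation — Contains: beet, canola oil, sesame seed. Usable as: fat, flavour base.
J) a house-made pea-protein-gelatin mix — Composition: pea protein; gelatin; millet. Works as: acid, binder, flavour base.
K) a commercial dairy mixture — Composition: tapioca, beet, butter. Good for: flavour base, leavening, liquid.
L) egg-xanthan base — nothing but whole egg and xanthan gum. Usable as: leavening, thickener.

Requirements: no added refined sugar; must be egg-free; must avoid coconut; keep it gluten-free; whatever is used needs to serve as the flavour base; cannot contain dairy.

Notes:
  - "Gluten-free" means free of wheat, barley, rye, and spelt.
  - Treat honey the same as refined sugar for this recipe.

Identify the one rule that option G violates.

usable as a flavour base: satisfied
gluten-free: satisfied
dairy-free: satisfied
egg-free: satisfied
no-added-sugar: satisfied
coconut-free: has coconut cream — fails

coconut-free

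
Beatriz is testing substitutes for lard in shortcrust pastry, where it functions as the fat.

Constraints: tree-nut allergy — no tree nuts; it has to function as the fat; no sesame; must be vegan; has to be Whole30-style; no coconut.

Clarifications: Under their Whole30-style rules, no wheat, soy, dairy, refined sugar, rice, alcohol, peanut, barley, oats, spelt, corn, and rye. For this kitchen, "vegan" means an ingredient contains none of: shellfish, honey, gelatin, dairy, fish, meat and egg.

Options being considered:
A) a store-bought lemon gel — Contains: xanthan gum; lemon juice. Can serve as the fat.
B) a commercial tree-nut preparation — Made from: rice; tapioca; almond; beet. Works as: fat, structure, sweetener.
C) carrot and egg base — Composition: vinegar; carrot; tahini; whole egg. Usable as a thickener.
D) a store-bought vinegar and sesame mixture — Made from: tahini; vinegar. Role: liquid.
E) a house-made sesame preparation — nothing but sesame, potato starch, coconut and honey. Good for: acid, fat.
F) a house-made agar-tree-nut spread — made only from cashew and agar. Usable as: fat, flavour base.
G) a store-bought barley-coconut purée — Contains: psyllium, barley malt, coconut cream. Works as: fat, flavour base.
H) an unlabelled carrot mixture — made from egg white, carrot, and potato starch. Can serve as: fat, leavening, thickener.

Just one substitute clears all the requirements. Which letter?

A: all constraints satisfied — OK
B: has rice, so not Whole30-style; has almond, so not tree-nut-free — reject
C: not usable as a fat; has whole egg, so not vegan (and 1 more) — no
D: not usable as a fat; has tahini, so not sesame-free — out
E: has honey, so not vegan; has sesame, so not sesame-free (and 1 more) — out
F: has cashew, so not tree-nut-free — reject
G: has barley malt, so not Whole30-style; has coconut cream, so not coconut-free — out
H: has egg white, so not vegan — out

A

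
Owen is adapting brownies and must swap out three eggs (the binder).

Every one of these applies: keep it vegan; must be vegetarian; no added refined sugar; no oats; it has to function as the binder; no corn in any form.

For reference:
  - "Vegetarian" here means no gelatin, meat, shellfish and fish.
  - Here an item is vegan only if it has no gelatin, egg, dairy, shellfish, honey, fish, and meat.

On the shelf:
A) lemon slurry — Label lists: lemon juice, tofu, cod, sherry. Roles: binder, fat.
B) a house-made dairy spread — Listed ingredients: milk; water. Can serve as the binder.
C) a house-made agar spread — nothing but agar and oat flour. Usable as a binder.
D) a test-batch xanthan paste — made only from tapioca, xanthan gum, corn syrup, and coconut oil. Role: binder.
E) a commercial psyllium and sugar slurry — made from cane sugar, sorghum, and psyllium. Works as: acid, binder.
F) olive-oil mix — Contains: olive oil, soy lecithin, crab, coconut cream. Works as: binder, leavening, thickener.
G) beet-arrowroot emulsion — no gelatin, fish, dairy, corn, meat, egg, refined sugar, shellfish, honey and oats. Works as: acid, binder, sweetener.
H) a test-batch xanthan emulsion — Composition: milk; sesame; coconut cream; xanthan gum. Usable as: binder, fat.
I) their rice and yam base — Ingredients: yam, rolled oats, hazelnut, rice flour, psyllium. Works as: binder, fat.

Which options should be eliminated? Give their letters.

A: has cod, so not vegetarian; has cod, so not vegan — reject
B: has milk, so not vegan — reject
C: has oat flour, so not oat-free — no
D: has corn syrup, so not corn-free — out
E: has cane sugar, so not no-added-sugar — out
F: has crab, so not vegetarian; has crab, so not vegan — no
G: works as a binder, vegan, no oats — OK
H: has milk, so not vegan — no
I: has rolled oats, so not oat-free — reject

A, B, C, D, E, F, H, I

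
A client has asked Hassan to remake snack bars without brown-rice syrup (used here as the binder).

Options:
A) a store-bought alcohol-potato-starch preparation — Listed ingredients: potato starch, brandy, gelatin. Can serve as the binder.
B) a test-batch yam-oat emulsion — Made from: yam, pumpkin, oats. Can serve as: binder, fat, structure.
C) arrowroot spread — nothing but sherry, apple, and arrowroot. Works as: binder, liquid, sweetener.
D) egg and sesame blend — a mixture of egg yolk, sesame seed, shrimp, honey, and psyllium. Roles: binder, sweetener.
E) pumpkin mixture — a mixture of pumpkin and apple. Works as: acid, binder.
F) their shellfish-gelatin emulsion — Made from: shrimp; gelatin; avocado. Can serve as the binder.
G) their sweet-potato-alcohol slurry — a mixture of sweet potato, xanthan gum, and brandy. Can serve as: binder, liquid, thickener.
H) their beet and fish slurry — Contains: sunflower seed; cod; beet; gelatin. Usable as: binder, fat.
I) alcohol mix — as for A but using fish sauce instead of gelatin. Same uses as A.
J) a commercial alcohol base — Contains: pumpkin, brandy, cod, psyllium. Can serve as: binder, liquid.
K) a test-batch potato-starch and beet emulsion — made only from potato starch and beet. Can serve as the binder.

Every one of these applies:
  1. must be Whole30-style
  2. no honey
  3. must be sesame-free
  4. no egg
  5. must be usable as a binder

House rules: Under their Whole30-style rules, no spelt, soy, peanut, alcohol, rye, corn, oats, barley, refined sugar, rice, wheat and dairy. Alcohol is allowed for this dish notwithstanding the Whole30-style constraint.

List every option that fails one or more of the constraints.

B, D

A: alcohol is permitted under the Whole30-style carve-out; nothing else excluded — OK
B: has oats, so not Whole30-style — no
C: alcohol is permitted under the Whole30-style carve-out; nothing else excluded — keep
D: has honey, so not honey-free; has sesame seed, so not sesame-free (and 1 more) — reject
E: works as a binder, Whole30-style, no honey — keep
F: only gelatin, shrimp and avocado; none excluded — OK
G: alcohol is permitted under the Whole30-style carve-out; nothing else excluded — OK
H: nothing on the exclusion list — keep
I: alcohol is permitted under the Whole30-style carve-out; nothing else excluded — valid
J: alcohol is permitted under the Whole30-style carve-out; nothing else excluded — OK
K: all constraints satisfied — keep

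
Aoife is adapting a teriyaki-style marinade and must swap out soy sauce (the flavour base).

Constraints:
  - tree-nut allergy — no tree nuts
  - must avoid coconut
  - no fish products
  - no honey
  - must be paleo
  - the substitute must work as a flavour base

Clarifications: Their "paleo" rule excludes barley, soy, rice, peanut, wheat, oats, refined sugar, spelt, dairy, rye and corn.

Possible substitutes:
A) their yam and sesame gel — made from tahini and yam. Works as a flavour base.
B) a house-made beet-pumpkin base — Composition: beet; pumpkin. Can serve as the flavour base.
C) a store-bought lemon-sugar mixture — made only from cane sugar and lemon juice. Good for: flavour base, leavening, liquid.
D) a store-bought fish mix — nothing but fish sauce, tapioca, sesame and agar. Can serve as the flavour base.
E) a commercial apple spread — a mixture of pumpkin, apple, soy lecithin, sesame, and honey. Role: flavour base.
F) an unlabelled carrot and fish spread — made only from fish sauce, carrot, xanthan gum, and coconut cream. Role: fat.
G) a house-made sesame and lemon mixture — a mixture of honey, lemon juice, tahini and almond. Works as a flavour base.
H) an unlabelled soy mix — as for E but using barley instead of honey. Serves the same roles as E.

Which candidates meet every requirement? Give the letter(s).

A, B

A: only tahini and yam; none excluded — OK
B: only beet and pumpkin; none excluded — keep
C: has cane sugar, so not paleo — reject
D: has fish sauce, so not fish-free — out
E: has soy lecithin, so not paleo; has honey, so not honey-free — no
F: not usable as a flavour base; has fish sauce, so not fish-free (and 1 more) — reject
G: has honey, so not honey-free; has almond, so not tree-nut-free — reject
H: has barley, so not paleo — out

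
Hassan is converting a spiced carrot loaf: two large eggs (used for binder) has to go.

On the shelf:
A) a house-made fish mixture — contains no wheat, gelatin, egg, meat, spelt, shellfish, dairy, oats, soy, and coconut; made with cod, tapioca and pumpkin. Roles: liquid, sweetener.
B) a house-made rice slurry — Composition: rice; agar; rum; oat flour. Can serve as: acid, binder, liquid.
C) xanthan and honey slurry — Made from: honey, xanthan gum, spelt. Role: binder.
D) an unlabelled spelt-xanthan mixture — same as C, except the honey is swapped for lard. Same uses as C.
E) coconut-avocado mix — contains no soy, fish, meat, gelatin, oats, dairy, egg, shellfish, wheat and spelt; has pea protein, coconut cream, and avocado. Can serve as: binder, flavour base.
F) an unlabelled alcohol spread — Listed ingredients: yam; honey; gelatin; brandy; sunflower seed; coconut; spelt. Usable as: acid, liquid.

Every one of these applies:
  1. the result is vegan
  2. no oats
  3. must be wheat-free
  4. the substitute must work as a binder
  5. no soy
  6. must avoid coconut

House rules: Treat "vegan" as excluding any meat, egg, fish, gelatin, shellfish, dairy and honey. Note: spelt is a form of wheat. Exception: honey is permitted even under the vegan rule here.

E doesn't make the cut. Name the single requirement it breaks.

coconut-free

usable as a binder: satisfied
vegan: satisfied
oat-free: satisfied
wheat-free: satisfied
soy-free: satisfied
coconut-free: has coconut cream — fails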